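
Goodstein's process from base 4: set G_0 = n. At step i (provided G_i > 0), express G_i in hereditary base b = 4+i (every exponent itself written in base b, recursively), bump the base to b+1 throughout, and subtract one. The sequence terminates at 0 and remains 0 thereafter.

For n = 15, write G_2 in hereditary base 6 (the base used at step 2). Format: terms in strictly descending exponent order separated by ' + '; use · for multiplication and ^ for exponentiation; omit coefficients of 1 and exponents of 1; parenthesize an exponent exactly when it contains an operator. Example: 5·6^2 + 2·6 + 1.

(0) 15|_4 = 3·4 + 3 ↦ 3·5 + 3|_5 = 18 ⇒ 17
(1) 17|_5 = 3·5 + 2 ↦ 3·6 + 2|_6 = 20 ⇒ 19
(2) 19|_6 = 3·6 + 1 ↦ 3·7 + 1|_7 = 22 ⇒ 21

3·6 + 1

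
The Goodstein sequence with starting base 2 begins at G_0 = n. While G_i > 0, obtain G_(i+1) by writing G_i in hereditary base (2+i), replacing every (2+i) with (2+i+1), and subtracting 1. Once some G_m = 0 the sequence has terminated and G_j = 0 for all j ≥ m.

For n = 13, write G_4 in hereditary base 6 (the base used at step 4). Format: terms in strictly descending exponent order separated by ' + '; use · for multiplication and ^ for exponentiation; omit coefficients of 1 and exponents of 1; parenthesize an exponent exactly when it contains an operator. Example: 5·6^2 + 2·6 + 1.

base 2: 13 = 2^(2 + 1) + 2^2 + 1; at 3: 3^(3 + 1) + 3^3 + 1 = 109; next = 108
base 3: 108 = 3^(3 + 1) + 3^3; at 4: 4^(4 + 1) + 4^4 = 1280; next = 1279
base 4: 1279 = 4^(4 + 1) + 3·4^3 + 3·4^2 + 3·4 + 3; at 5: 5^(5 + 1) + 3·5^3 + 3·5^2 + 3·5 + 3 = 16093; next = 16092
base 5: 16092 = 5^(5 + 1) + 3·5^3 + 3·5^2 + 3·5 + 2; at 6: 6^(6 + 1) + 3·6^3 + 3·6^2 + 3·6 + 2 = 280712; next = 280711
base 6: 280711 = 6^(6 + 1) + 3·6^3 + 3·6^2 + 3·6 + 1; at 7: 7^(7 + 1) + 3·7^3 + 3·7^2 + 3·7 + 1 = 5765999; next = 5765998

6^(6 + 1) + 3·6^3 + 3·6^2 + 3·6 + 1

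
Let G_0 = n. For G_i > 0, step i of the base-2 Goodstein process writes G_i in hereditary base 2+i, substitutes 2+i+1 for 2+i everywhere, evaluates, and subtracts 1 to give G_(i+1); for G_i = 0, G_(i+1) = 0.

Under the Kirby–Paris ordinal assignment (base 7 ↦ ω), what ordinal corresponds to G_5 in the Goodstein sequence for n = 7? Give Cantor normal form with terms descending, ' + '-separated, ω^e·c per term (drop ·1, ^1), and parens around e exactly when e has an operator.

step 0: 7 = 2^2 + 2 + 1; sub 3 for 2: 3^3 + 3 + 1; = 31; G_1 = 31−1 = 30
step 1: 30 = 3^3 + 3; sub 4 for 3: 4^4 + 4; = 260; G_2 = 260−1 = 259
step 2: 259 = 4^4 + 3; sub 5 for 4: 5^5 + 3; = 3128; G_3 = 3128−1 = 3127
step 3: 3127 = 5^5 + 2; sub 6 for 5: 6^6 + 2; = 46658; G_4 = 46658−1 = 46657
step 4: 46657 = 6^6 + 1; sub 7 for 6: 7^7 + 1; = 823544; G_5 = 823544−1 = 823543
step 5: 823543 = 7^7; sub 8 for 7: 8^8; = 16777216; G_6 = 16777216−1 = 16777215

ω^ω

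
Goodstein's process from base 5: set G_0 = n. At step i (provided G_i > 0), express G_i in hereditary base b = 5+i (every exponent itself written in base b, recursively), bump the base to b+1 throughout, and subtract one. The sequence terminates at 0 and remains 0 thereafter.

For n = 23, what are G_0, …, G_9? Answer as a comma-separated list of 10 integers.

23, 26, 29, 32, 35, 37, 39, 41, 43, 45

G_0 = 23. HB_5(23) = 4·5 + 3. Bump = 27. G_1 = 26.
G_1 = 26. HB_6(26) = 4·6 + 2. Bump = 30. G_2 = 29.
G_2 = 29. HB_7(29) = 4·7 + 1. Bump = 33. G_3 = 32.
G_3 = 32. HB_8(32) = 4·8. Bump = 36. G_4 = 35.
G_4 = 35. HB_9(35) = 3·9 + 8. Bump = 38. G_5 = 37.
G_5 = 37. HB_10(37) = 3·10 + 7. Bump = 40. G_6 = 39.
G_6 = 39. HB_11(39) = 3·11 + 6. Bump = 42. G_7 = 41.
G_7 = 41. HB_12(41) = 3·12 + 5. Bump = 44. G_8 = 43.
G_8 = 43. HB_13(43) = 3·13 + 4. Bump = 46. G_9 = 45.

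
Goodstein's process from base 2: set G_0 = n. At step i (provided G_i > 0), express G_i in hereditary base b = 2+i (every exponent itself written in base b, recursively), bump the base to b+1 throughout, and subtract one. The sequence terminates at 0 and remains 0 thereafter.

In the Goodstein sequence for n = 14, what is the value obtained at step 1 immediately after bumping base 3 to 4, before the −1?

step 0: 14 = 2^(2 + 1) + 2^2 + 2; sub 3 for 2: 3^(3 + 1) + 3^3 + 3; = 111; G_1 = 111−1 = 110
step 1: 110 = 3^(3 + 1) + 3^3 + 2; sub 4 for 3: 4^(4 + 1) + 4^4 + 2; = 1282; G_2 = 1282−1 = 1281

1282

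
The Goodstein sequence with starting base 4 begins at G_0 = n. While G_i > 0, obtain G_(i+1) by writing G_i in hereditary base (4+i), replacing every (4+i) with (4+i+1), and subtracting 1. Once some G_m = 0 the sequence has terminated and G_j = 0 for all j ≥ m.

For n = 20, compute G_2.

i=0: 20 = 4^2 + 4 (b=4); 4→5: 5^2 + 5 = 30; 30−1 = 29
i=1: 29 = 5^2 + 4 (b=5); 5→6: 6^2 + 4 = 40; 40−1 = 39

39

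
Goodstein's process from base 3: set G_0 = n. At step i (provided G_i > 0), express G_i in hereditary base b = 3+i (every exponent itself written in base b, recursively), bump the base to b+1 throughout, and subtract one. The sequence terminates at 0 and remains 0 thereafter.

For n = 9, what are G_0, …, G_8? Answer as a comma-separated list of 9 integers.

9 —HB3→ 3^2 —bump→ 4^2 = 16 —(−1)→ 15
15 —HB4→ 3·4 + 3 —bump→ 3·5 + 3 = 18 —(−1)→ 17
17 —HB5→ 3·5 + 2 —bump→ 3·6 + 2 = 20 —(−1)→ 19
19 —HB6→ 3·6 + 1 —bump→ 3·7 + 1 = 22 —(−1)→ 21
21 —HB7→ 3·7 —bump→ 3·8 = 24 —(−1)→ 23
23 —HB8→ 2·8 + 7 —bump→ 2·9 + 7 = 25 —(−1)→ 24
24 —HB9→ 2·9 + 6 —bump→ 2·10 + 6 = 26 —(−1)→ 25
25 —HB10→ 2·10 + 5 —bump→ 2·11 + 5 = 27 —(−1)→ 26

9, 15, 17, 19, 21, 23, 24, 25, 26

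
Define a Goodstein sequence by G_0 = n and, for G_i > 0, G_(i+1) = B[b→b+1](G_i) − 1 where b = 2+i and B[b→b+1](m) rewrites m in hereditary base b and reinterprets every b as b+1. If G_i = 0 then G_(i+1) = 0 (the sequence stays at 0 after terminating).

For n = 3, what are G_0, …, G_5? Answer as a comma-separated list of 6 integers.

3 —HB2→ 2 + 1 —bump→ 3 + 1 = 4 —(−1)→ 3
3 —HB3→ 3 —bump→ 4 = 4 —(−1)→ 3
3 —HB4→ 3 —bump→ 3 = 3 —(−1)→ 2
2 —HB5→ 2 —bump→ 2 = 2 —(−1)→ 1
1 —HB6→ 1 —bump→ 1 = 1 —(−1)→ 0

3, 3, 3, 2, 1, 0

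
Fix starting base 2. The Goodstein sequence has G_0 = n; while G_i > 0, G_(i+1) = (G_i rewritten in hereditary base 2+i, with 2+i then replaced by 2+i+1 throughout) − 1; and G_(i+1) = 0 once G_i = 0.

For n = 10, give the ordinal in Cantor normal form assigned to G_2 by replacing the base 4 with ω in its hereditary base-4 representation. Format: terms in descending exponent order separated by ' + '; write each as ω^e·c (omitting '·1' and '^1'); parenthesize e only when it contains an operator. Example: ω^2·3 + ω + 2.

ω^(ω + 1) + 1

(0) 10|_2 = 2^(2 + 1) + 2 ↦ 3^(3 + 1) + 3|_3 = 84 ⇒ 83
(1) 83|_3 = 3^(3 + 1) + 2 ↦ 4^(4 + 1) + 2|_4 = 1026 ⇒ 1025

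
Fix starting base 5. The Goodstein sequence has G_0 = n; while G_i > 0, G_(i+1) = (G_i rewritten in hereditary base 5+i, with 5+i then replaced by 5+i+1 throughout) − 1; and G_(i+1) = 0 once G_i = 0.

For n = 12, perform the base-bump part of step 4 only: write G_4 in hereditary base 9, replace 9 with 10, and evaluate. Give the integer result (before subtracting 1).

(0) 12|_5 = 2·5 + 2 ↦ 2·6 + 2|_6 = 14 ⇒ 13
(1) 13|_6 = 2·6 + 1 ↦ 2·7 + 1|_7 = 15 ⇒ 14
(2) 14|_7 = 2·7 ↦ 2·8|_8 = 16 ⇒ 15
(3) 15|_8 = 8 + 7 ↦ 9 + 7|_9 = 16 ⇒ 15
(4) 15|_9 = 9 + 6 ↦ 10 + 6|_10 = 16 ⇒ 15

16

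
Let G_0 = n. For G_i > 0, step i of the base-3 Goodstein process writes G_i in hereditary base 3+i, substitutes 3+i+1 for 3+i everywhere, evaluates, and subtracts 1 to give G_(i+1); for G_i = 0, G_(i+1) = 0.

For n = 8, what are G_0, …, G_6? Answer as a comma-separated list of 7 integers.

8, 9, 10, 11, 11, 11, 11

G_0=8  [base 3] 2·3 + 2  →[3↦4]→  2·4 + 2 = 10  −1 ⇒ G_1=9
G_1=9  [base 4] 2·4 + 1  →[4↦5]→  2·5 + 1 = 11  −1 ⇒ G_2=10
G_2=10  [base 5] 2·5  →[5↦6]→  2·6 = 12  −1 ⇒ G_3=11
G_3=11  [base 6] 6 + 5  →[6↦7]→  7 + 5 = 12  −1 ⇒ G_4=11
G_4=11  [base 7] 7 + 4  →[7↦8]→  8 + 4 = 12  −1 ⇒ G_5=11
G_5=11  [base 8] 8 + 3  →[8↦9]→  9 + 3 = 12  −1 ⇒ G_6=11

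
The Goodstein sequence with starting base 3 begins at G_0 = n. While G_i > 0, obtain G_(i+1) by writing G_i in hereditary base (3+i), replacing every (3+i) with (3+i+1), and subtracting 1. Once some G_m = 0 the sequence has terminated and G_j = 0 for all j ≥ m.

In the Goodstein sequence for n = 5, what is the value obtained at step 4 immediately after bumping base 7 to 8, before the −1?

(0) 5|_3 = 3 + 2 ↦ 4 + 2|_4 = 6 ⇒ 5
(1) 5|_4 = 4 + 1 ↦ 5 + 1|_5 = 6 ⇒ 5
(2) 5|_5 = 5 ↦ 6|_6 = 6 ⇒ 5
(3) 5|_6 = 5 ↦ 5|_7 = 5 ⇒ 4

4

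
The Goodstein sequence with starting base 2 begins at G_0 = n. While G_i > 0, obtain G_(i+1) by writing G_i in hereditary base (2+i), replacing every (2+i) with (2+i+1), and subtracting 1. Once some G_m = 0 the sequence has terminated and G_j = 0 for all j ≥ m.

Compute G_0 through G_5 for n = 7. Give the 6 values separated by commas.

G_0=7  [base 2] 2^2 + 2 + 1  →[2↦3]→  3^3 + 3 + 1 = 31  −1 ⇒ G_1=30
G_1=30  [base 3] 3^3 + 3  →[3↦4]→  4^4 + 4 = 260  −1 ⇒ G_2=259
G_2=259  [base 4] 4^4 + 3  →[4↦5]→  5^5 + 3 = 3128  −1 ⇒ G_3=3127
G_3=3127  [base 5] 5^5 + 2  →[5↦6]→  6^6 + 2 = 46658  −1 ⇒ G_4=46657
G_4=46657  [base 6] 6^6 + 1  →[6↦7]→  7^7 + 1 = 823544  −1 ⇒ G_5=823543

7, 30, 259, 3127, 46657, 823543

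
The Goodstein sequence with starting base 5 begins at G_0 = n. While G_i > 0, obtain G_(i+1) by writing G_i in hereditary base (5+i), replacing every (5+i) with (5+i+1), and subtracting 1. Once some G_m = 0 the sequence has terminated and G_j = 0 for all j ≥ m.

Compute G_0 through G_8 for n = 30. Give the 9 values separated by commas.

i=0: 30 = 5^2 + 5 (b=5); 5→6: 6^2 + 6 = 42; 42−1 = 41
i=1: 41 = 6^2 + 5 (b=6); 6→7: 7^2 + 5 = 54; 54−1 = 53
i=2: 53 = 7^2 + 4 (b=7); 7→8: 8^2 + 4 = 68; 68−1 = 67
i=3: 67 = 8^2 + 3 (b=8); 8→9: 9^2 + 3 = 84; 84−1 = 83
i=4: 83 = 9^2 + 2 (b=9); 9→10: 10^2 + 2 = 102; 102−1 = 101
i=5: 101 = 10^2 + 1 (b=10); 10→11: 11^2 + 1 = 122; 122−1 = 121
i=6: 121 = 11^2 (b=11); 11→12: 12^2 = 144; 144−1 = 143
i=7: 143 = 11·12 + 11 (b=12); 12→13: 11·13 + 11 = 154; 154−1 = 153

30, 41, 53, 67, 83, 101, 121, 143, 153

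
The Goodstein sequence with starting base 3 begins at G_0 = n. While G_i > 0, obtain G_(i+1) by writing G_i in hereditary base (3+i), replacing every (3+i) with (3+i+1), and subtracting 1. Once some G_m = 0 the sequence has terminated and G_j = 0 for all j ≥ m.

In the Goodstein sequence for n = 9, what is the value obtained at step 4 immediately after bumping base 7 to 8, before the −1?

24

i=0: 9 = 3^2 (b=3); 3→4: 4^2 = 16; 16−1 = 15
i=1: 15 = 3·4 + 3 (b=4); 4→5: 3·5 + 3 = 18; 18−1 = 17
i=2: 17 = 3·5 + 2 (b=5); 5→6: 3·6 + 2 = 20; 20−1 = 19
i=3: 19 = 3·6 + 1 (b=6); 6→7: 3·7 + 1 = 22; 22−1 = 21
i=4: 21 = 3·7 (b=7); 7→8: 3·8 = 24; 24−1 = 23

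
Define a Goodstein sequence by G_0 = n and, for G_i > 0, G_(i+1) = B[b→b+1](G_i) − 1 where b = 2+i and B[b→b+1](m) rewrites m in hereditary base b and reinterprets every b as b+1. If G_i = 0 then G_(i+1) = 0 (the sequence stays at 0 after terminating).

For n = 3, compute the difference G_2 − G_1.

0

(0) 3|_2 = 2 + 1 ↦ 3 + 1|_3 = 4 ⇒ 3
(1) 3|_3 = 3 ↦ 4|_4 = 4 ⇒ 3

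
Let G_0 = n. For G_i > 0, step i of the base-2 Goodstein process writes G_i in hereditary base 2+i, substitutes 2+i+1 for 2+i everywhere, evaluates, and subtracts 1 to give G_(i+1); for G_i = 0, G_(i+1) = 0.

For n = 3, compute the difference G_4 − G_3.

-1

3 —HB2→ 2 + 1 —bump→ 3 + 1 = 4 —(−1)→ 3
3 —HB3→ 3 —bump→ 4 = 4 —(−1)→ 3
3 —HB4→ 3 —bump→ 3 = 3 —(−1)→ 2
2 —HB5→ 2 —bump→ 2 = 2 —(−1)→ 1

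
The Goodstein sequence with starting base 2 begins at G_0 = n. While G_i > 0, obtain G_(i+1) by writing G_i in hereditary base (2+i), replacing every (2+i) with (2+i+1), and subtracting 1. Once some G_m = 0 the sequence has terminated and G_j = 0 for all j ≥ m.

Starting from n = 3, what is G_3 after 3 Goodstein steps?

3 —HB2→ 2 + 1 —bump→ 3 + 1 = 4 —(−1)→ 3
3 —HB3→ 3 —bump→ 4 = 4 —(−1)→ 3
3 —HB4→ 3 —bump→ 3 = 3 —(−1)→ 2
2 —HB5→ 2 —bump→ 2 = 2 —(−1)→ 1

2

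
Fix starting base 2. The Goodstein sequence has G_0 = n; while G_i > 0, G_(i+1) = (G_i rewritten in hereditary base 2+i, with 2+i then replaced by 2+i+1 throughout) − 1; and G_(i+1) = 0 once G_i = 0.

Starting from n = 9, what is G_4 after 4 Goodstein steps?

9 —HB2→ 2^(2 + 1) + 1 —bump→ 3^(3 + 1) + 1 = 82 —(−1)→ 81
81 —HB3→ 3^(3 + 1) —bump→ 4^(4 + 1) = 1024 —(−1)→ 1023
1023 —HB4→ 3·4^4 + 3·4^3 + 3·4^2 + 3·4 + 3 —bump→ 3·5^5 + 3·5^3 + 3·5^2 + 3·5 + 3 = 9843 —(−1)→ 9842
9842 —HB5→ 3·5^5 + 3·5^3 + 3·5^2 + 3·5 + 2 —bump→ 3·6^6 + 3·6^3 + 3·6^2 + 3·6 + 2 = 140744 —(−1)→ 140743
140743 —HB6→ 3·6^6 + 3·6^3 + 3·6^2 + 3·6 + 1 —bump→ 3·7^7 + 3·7^3 + 3·7^2 + 3·7 + 1 = 2471827 —(−1)→ 2471826

140743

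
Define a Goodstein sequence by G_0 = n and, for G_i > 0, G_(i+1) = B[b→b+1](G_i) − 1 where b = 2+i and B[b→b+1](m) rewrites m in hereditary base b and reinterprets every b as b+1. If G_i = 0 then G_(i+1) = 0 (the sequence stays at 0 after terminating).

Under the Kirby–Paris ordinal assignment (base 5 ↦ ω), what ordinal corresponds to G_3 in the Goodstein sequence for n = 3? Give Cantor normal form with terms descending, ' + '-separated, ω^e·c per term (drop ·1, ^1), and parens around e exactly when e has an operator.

2

G_0=3  [base 2] 2 + 1  →[2↦3]→  3 + 1 = 4  −1 ⇒ G_1=3
G_1=3  [base 3] 3  →[3↦4]→  4 = 4  −1 ⇒ G_2=3
G_2=3  [base 4] 3  →[4↦5]→  3 = 3  −1 ⇒ G_3=2
G_3=2  [base 5] 2  →[5↦6]→  2 = 2  −1 ⇒ G_4=1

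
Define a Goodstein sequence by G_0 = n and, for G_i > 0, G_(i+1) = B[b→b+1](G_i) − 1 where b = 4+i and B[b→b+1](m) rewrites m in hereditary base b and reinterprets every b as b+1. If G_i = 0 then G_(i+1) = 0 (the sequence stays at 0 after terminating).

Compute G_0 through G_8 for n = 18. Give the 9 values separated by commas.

base 4: 18 = 4^2 + 2; at 5: 5^2 + 2 = 27; next = 26
base 5: 26 = 5^2 + 1; at 6: 6^2 + 1 = 37; next = 36
base 6: 36 = 6^2; at 7: 7^2 = 49; next = 48
base 7: 48 = 6·7 + 6; at 8: 6·8 + 6 = 54; next = 53
base 8: 53 = 6·8 + 5; at 9: 6·9 + 5 = 59; next = 58
base 9: 58 = 6·9 + 4; at 10: 6·10 + 4 = 64; next = 63
base 10: 63 = 6·10 + 3; at 11: 6·11 + 3 = 69; next = 68
base 11: 68 = 6·11 + 2; at 12: 6·12 + 2 = 74; next = 73

18, 26, 36, 48, 53, 58, 63, 68, 73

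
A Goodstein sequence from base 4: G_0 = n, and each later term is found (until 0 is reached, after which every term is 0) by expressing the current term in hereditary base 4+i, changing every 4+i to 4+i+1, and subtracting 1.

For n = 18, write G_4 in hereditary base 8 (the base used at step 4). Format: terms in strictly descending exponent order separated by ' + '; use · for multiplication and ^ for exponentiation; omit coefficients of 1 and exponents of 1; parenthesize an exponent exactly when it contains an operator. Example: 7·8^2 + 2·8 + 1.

i=0: 18 = 4^2 + 2 (b=4); 4→5: 5^2 + 2 = 27; 27−1 = 26
i=1: 26 = 5^2 + 1 (b=5); 5→6: 6^2 + 1 = 37; 37−1 = 36
i=2: 36 = 6^2 (b=6); 6→7: 7^2 = 49; 49−1 = 48
i=3: 48 = 6·7 + 6 (b=7); 7→8: 6·8 + 6 = 54; 54−1 = 53
i=4: 53 = 6·8 + 5 (b=8); 8→9: 6·9 + 5 = 59; 59−1 = 58

6·8 + 5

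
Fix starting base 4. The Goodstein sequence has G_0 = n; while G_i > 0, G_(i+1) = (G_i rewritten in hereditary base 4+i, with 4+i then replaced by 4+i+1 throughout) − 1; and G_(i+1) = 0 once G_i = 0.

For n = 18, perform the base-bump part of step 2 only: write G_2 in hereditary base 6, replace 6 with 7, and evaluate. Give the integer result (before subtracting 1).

49

i=0: 18 = 4^2 + 2 (b=4); 4→5: 5^2 + 2 = 27; 27−1 = 26
i=1: 26 = 5^2 + 1 (b=5); 5→6: 6^2 + 1 = 37; 37−1 = 36
i=2: 36 = 6^2 (b=6); 6→7: 7^2 = 49; 49−1 = 48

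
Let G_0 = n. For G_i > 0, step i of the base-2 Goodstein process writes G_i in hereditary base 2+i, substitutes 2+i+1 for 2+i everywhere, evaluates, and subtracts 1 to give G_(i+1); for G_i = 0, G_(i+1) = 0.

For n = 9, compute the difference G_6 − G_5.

47861573

base 2: 9 = 2^(2 + 1) + 1; at 3: 3^(3 + 1) + 1 = 82; next = 81
base 3: 81 = 3^(3 + 1); at 4: 4^(4 + 1) = 1024; next = 1023
base 4: 1023 = 3·4^4 + 3·4^3 + 3·4^2 + 3·4 + 3; at 5: 3·5^5 + 3·5^3 + 3·5^2 + 3·5 + 3 = 9843; next = 9842
base 5: 9842 = 3·5^5 + 3·5^3 + 3·5^2 + 3·5 + 2; at 6: 3·6^6 + 3·6^3 + 3·6^2 + 3·6 + 2 = 140744; next = 140743
base 6: 140743 = 3·6^6 + 3·6^3 + 3·6^2 + 3·6 + 1; at 7: 3·7^7 + 3·7^3 + 3·7^2 + 3·7 + 1 = 2471827; next = 2471826
base 7: 2471826 = 3·7^7 + 3·7^3 + 3·7^2 + 3·7; at 8: 3·8^8 + 3·8^3 + 3·8^2 + 3·8 = 50333400; next = 50333399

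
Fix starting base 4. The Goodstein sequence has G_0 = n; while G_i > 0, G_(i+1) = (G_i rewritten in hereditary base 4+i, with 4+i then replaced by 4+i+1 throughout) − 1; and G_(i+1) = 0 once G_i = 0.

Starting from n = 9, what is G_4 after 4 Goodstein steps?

11

G_0 = 9. HB_4(9) = 2·4 + 1. Bump = 11. G_1 = 10.
G_1 = 10. HB_5(10) = 2·5. Bump = 12. G_2 = 11.
G_2 = 11. HB_6(11) = 6 + 5. Bump = 12. G_3 = 11.
G_3 = 11. HB_7(11) = 7 + 4. Bump = 12. G_4 = 11.
G_4 = 11. HB_8(11) = 8 + 3. Bump = 12. G_5 = 11.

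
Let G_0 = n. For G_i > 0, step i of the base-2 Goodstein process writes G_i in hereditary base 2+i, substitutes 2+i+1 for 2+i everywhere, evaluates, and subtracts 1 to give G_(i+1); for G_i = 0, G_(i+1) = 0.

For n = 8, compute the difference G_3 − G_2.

5757

i=0: 8 = 2^(2 + 1) (b=2); 2→3: 3^(3 + 1) = 81; 81−1 = 80
i=1: 80 = 2·3^3 + 2·3^2 + 2·3 + 2 (b=3); 3→4: 2·4^4 + 2·4^2 + 2·4 + 2 = 554; 554−1 = 553
i=2: 553 = 2·4^4 + 2·4^2 + 2·4 + 1 (b=4); 4→5: 2·5^5 + 2·5^2 + 2·5 + 1 = 6311; 6311−1 = 6310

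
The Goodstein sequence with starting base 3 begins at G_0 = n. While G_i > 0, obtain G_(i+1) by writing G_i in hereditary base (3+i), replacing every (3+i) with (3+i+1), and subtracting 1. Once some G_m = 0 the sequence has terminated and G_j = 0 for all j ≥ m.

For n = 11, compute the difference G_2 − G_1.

G_0 = 11. HB_3(11) = 3^2 + 2. Bump = 18. G_1 = 17.
G_1 = 17. HB_4(17) = 4^2 + 1. Bump = 26. G_2 = 25.

8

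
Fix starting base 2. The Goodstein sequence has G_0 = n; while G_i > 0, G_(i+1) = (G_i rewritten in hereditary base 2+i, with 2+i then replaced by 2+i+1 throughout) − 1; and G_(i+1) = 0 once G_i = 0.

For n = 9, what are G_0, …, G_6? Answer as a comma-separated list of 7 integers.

9, 81, 1023, 9842, 140743, 2471826, 50333399

G_0 = 9. HB_2(9) = 2^(2 + 1) + 1. Bump = 82. G_1 = 81.
G_1 = 81. HB_3(81) = 3^(3 + 1). Bump = 1024. G_2 = 1023.
G_2 = 1023. HB_4(1023) = 3·4^4 + 3·4^3 + 3·4^2 + 3·4 + 3. Bump = 9843. G_3 = 9842.
G_3 = 9842. HB_5(9842) = 3·5^5 + 3·5^3 + 3·5^2 + 3·5 + 2. Bump = 140744. G_4 = 140743.
G_4 = 140743. HB_6(140743) = 3·6^6 + 3·6^3 + 3·6^2 + 3·6 + 1. Bump = 2471827. G_5 = 2471826.
G_5 = 2471826. HB_7(2471826) = 3·7^7 + 3·7^3 + 3·7^2 + 3·7. Bump = 50333400. G_6 = 50333399.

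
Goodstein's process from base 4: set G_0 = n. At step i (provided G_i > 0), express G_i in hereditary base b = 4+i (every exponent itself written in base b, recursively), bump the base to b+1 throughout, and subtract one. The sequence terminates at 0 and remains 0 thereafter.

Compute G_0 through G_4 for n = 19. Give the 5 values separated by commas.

19, 27, 37, 49, 63

step 0: 19 = 4^2 + 3; sub 5 for 4: 5^2 + 3; = 28; G_1 = 28−1 = 27
step 1: 27 = 5^2 + 2; sub 6 for 5: 6^2 + 2; = 38; G_2 = 38−1 = 37
step 2: 37 = 6^2 + 1; sub 7 for 6: 7^2 + 1; = 50; G_3 = 50−1 = 49
step 3: 49 = 7^2; sub 8 for 7: 8^2; = 64; G_4 = 64−1 = 63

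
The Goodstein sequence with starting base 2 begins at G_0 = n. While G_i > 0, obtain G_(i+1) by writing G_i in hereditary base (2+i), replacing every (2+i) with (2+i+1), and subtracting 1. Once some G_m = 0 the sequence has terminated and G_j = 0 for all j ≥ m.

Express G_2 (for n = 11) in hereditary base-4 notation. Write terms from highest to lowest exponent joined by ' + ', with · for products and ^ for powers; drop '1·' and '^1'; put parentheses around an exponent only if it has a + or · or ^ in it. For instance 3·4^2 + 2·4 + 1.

4^(4 + 1) + 3

[0] 11 ≡ 2^(2 + 1) + 2 + 1 (base 2). Lift 3: 85. −1: 84.
[1] 84 ≡ 3^(3 + 1) + 3 (base 3). Lift 4: 1028. −1: 1027.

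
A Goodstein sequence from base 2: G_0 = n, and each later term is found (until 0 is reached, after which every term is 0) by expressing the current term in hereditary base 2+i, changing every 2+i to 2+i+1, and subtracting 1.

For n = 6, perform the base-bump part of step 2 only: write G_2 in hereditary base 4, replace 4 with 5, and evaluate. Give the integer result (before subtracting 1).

3126

G_0=6  [base 2] 2^2 + 2  →[2↦3]→  3^3 + 3 = 30  −1 ⇒ G_1=29
G_1=29  [base 3] 3^3 + 2  →[3↦4]→  4^4 + 2 = 258  −1 ⇒ G_2=257
G_2=257  [base 4] 4^4 + 1  →[4↦5]→  5^5 + 1 = 3126  −1 ⇒ G_3=3125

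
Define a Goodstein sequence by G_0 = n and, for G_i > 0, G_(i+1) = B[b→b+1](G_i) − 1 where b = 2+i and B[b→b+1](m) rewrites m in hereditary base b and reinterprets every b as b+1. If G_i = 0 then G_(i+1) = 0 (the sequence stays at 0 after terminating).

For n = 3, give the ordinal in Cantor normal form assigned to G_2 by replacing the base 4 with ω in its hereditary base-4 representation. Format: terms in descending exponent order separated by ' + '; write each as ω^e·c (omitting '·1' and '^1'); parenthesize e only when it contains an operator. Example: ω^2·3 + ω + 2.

3

(0) 3|_2 = 2 + 1 ↦ 3 + 1|_3 = 4 ⇒ 3
(1) 3|_3 = 3 ↦ 4|_4 = 4 ⇒ 3
(2) 3|_4 = 3 ↦ 3|_5 = 3 ⇒ 2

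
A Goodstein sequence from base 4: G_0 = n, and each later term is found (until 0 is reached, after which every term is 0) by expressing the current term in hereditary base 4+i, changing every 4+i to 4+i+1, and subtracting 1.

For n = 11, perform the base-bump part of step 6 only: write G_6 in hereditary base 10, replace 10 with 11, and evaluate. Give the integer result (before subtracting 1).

G_0=11  [base 4] 2·4 + 3  →[4↦5]→  2·5 + 3 = 13  −1 ⇒ G_1=12
G_1=12  [base 5] 2·5 + 2  →[5↦6]→  2·6 + 2 = 14  −1 ⇒ G_2=13
G_2=13  [base 6] 2·6 + 1  →[6↦7]→  2·7 + 1 = 15  −1 ⇒ G_3=14
G_3=14  [base 7] 2·7  →[7↦8]→  2·8 = 16  −1 ⇒ G_4=15
G_4=15  [base 8] 8 + 7  →[8↦9]→  9 + 7 = 16  −1 ⇒ G_5=15
G_5=15  [base 9] 9 + 6  →[9↦10]→  10 + 6 = 16  −1 ⇒ G_6=15
G_6=15  [base 10] 10 + 5  →[10↦11]→  11 + 5 = 16  −1 ⇒ G_7=15

16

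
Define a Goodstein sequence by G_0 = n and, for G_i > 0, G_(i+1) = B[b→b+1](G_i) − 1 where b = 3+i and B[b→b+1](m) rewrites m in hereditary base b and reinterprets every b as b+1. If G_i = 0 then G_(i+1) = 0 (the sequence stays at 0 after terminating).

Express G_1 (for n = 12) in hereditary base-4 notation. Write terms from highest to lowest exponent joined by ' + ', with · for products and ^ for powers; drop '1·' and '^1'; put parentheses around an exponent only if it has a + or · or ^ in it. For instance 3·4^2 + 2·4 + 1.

4^2 + 3

G_0=12  [base 3] 3^2 + 3  →[3↦4]→  4^2 + 4 = 20  −1 ⇒ G_1=19
G_1=19  [base 4] 4^2 + 3  →[4↦5]→  5^2 + 3 = 28  −1 ⇒ G_2=27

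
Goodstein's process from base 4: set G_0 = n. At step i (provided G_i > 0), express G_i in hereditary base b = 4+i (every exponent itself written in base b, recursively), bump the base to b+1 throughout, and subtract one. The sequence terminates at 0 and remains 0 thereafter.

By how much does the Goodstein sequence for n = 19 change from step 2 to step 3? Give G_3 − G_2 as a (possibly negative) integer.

12

(0) 19|_4 = 4^2 + 3 ↦ 5^2 + 3|_5 = 28 ⇒ 27
(1) 27|_5 = 5^2 + 2 ↦ 6^2 + 2|_6 = 38 ⇒ 37
(2) 37|_6 = 6^2 + 1 ↦ 7^2 + 1|_7 = 50 ⇒ 49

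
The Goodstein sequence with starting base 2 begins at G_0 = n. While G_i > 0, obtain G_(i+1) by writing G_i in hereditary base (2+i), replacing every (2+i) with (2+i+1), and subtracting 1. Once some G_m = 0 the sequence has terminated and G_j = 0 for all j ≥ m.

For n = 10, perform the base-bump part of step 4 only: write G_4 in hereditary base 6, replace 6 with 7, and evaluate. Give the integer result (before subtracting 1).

4215755

(0) 10|_2 = 2^(2 + 1) + 2 ↦ 3^(3 + 1) + 3|_3 = 84 ⇒ 83
(1) 83|_3 = 3^(3 + 1) + 2 ↦ 4^(4 + 1) + 2|_4 = 1026 ⇒ 1025
(2) 1025|_4 = 4^(4 + 1) + 1 ↦ 5^(5 + 1) + 1|_5 = 15626 ⇒ 15625
(3) 15625|_5 = 5^(5 + 1) ↦ 6^(6 + 1)|_6 = 279936 ⇒ 279935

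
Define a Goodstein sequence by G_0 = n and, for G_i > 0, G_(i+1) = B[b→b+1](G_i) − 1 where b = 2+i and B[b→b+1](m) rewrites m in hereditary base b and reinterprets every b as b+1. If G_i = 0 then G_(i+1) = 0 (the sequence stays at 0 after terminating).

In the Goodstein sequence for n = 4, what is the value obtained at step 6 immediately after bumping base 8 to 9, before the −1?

174

base 2: 4 = 2^2; at 3: 3^3 = 27; next = 26
base 3: 26 = 2·3^2 + 2·3 + 2; at 4: 2·4^2 + 2·4 + 2 = 42; next = 41
base 4: 41 = 2·4^2 + 2·4 + 1; at 5: 2·5^2 + 2·5 + 1 = 61; next = 60
base 5: 60 = 2·5^2 + 2·5; at 6: 2·6^2 + 2·6 = 84; next = 83
base 6: 83 = 2·6^2 + 6 + 5; at 7: 2·7^2 + 7 + 5 = 110; next = 109
base 7: 109 = 2·7^2 + 7 + 4; at 8: 2·8^2 + 8 + 4 = 140; next = 139
base 8: 139 = 2·8^2 + 8 + 3; at 9: 2·9^2 + 9 + 3 = 174; next = 173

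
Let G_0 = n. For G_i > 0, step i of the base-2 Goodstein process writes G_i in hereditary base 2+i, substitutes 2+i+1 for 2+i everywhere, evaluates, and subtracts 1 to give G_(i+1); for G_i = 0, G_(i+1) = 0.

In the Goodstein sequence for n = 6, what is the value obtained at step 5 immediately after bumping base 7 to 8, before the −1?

G_0=6  [base 2] 2^2 + 2  →[2↦3]→  3^3 + 3 = 30  −1 ⇒ G_1=29
G_1=29  [base 3] 3^3 + 2  →[3↦4]→  4^4 + 2 = 258  −1 ⇒ G_2=257
G_2=257  [base 4] 4^4 + 1  →[4↦5]→  5^5 + 1 = 3126  −1 ⇒ G_3=3125
G_3=3125  [base 5] 5^5  →[5↦6]→  6^6 = 46656  −1 ⇒ G_4=46655
G_4=46655  [base 6] 5·6^5 + 5·6^4 + 5·6^3 + 5·6^2 + 5·6 + 5  →[6↦7]→  5·7^5 + 5·7^4 + 5·7^3 + 5·7^2 + 5·7 + 5 = 98040  −1 ⇒ G_5=98039
G_5=98039  [base 7] 5·7^5 + 5·7^4 + 5·7^3 + 5·7^2 + 5·7 + 4  →[7↦8]→  5·8^5 + 5·8^4 + 5·8^3 + 5·8^2 + 5·8 + 4 = 187244  −1 ⇒ G_6=187243

187244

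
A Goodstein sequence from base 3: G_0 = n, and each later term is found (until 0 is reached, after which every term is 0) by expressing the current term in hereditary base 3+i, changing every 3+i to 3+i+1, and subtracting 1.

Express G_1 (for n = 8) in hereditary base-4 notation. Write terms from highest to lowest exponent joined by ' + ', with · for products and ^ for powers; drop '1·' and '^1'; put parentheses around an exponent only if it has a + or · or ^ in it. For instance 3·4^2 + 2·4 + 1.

i=0: 8 = 2·3 + 2 (b=3); 3→4: 2·4 + 2 = 10; 10−1 = 9
i=1: 9 = 2·4 + 1 (b=4); 4→5: 2·5 + 1 = 11; 11−1 = 10

2·4 + 1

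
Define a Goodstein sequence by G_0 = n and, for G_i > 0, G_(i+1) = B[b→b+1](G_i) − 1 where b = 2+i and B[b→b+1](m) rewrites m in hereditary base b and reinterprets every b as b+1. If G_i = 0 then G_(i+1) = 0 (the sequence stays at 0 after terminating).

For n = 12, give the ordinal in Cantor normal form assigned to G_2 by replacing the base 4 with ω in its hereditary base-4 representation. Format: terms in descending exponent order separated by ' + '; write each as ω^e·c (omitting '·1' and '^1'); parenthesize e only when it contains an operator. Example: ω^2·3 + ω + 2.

ω^(ω + 1) + ω^2·2 + ω·2 + 1

G_0=12  [base 2] 2^(2 + 1) + 2^2  →[2↦3]→  3^(3 + 1) + 3^3 = 108  −1 ⇒ G_1=107
G_1=107  [base 3] 3^(3 + 1) + 2·3^2 + 2·3 + 2  →[3↦4]→  4^(4 + 1) + 2·4^2 + 2·4 + 2 = 1066  −1 ⇒ G_2=1065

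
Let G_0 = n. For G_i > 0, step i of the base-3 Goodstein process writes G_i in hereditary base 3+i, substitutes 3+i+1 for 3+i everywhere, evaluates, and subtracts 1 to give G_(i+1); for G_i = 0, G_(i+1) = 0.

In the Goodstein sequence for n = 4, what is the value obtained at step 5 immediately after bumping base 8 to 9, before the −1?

1

step 0: 4 = 3 + 1; sub 4 for 3: 4 + 1; = 5; G_1 = 5−1 = 4
step 1: 4 = 4; sub 5 for 4: 5; = 5; G_2 = 5−1 = 4
step 2: 4 = 4; sub 6 for 5: 4; = 4; G_3 = 4−1 = 3
step 3: 3 = 3; sub 7 for 6: 3; = 3; G_4 = 3−1 = 2
step 4: 2 = 2; sub 8 for 7: 2; = 2; G_5 = 2−1 = 1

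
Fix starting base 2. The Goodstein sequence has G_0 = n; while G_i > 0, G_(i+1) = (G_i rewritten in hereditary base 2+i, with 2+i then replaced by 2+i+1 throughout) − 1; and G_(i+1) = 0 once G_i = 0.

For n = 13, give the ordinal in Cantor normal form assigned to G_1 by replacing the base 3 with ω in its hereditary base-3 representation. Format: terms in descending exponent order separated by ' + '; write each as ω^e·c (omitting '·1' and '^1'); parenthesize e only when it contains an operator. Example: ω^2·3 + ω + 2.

ω^(ω + 1) + ω^ω

base 2: 13 = 2^(2 + 1) + 2^2 + 1; at 3: 3^(3 + 1) + 3^3 + 1 = 109; next = 108
base 3: 108 = 3^(3 + 1) + 3^3; at 4: 4^(4 + 1) + 4^4 = 1280; next = 1279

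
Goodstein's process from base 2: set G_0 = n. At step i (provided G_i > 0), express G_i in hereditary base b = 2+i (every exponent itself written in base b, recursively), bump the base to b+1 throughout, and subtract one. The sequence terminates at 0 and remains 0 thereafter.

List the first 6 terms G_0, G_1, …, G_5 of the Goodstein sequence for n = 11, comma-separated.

G_0 = 11. HB_2(11) = 2^(2 + 1) + 2 + 1. Bump = 85. G_1 = 84.
G_1 = 84. HB_3(84) = 3^(3 + 1) + 3. Bump = 1028. G_2 = 1027.
G_2 = 1027. HB_4(1027) = 4^(4 + 1) + 3. Bump = 15628. G_3 = 15627.
G_3 = 15627. HB_5(15627) = 5^(5 + 1) + 2. Bump = 279938. G_4 = 279937.
G_4 = 279937. HB_6(279937) = 6^(6 + 1) + 1. Bump = 5764802. G_5 = 5764801.

11, 84, 1027, 15627, 279937, 5764801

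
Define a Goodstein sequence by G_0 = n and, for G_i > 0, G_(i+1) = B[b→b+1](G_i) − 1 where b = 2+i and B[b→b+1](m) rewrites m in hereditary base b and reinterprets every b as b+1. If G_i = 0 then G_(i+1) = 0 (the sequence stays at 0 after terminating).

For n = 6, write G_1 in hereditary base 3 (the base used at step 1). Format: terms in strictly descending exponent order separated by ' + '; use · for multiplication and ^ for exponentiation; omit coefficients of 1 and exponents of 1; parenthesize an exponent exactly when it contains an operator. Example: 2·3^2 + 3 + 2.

3^3 + 2

6 —HB2→ 2^2 + 2 —bump→ 3^3 + 3 = 30 —(−1)→ 29
29 —HB3→ 3^3 + 2 —bump→ 4^4 + 2 = 258 —(−1)→ 257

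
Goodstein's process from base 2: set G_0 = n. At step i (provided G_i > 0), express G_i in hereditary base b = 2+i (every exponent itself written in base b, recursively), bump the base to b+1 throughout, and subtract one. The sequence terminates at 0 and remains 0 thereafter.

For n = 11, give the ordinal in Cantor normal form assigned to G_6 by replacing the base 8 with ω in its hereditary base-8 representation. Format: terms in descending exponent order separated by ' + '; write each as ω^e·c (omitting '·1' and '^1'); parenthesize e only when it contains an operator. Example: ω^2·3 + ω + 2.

ω^ω·7 + ω^7·7 + ω^6·7 + ω^5·7 + ω^4·7 + ω^3·7 + ω^2·7 + ω·7 + 7

step 0: 11 = 2^(2 + 1) + 2 + 1; sub 3 for 2: 3^(3 + 1) + 3 + 1; = 85; G_1 = 85−1 = 84
step 1: 84 = 3^(3 + 1) + 3; sub 4 for 3: 4^(4 + 1) + 4; = 1028; G_2 = 1028−1 = 1027
step 2: 1027 = 4^(4 + 1) + 3; sub 5 for 4: 5^(5 + 1) + 3; = 15628; G_3 = 15628−1 = 15627
step 3: 15627 = 5^(5 + 1) + 2; sub 6 for 5: 6^(6 + 1) + 2; = 279938; G_4 = 279938−1 = 279937
step 4: 279937 = 6^(6 + 1) + 1; sub 7 for 6: 7^(7 + 1) + 1; = 5764802; G_5 = 5764802−1 = 5764801
step 5: 5764801 = 7^(7 + 1); sub 8 for 7: 8^(8 + 1); = 134217728; G_6 = 134217728−1 = 134217727
step 6: 134217727 = 7·8^8 + 7·8^7 + 7·8^6 + 7·8^5 + 7·8^4 + 7·8^3 + 7·8^2 + 7·8 + 7; sub 9 for 8: 7·9^9 + 7·9^7 + 7·9^6 + 7·9^5 + 7·9^4 + 7·9^3 + 7·9^2 + 7·9 + 7; = 2749609303; G_7 = 2749609303−1 = 2749609302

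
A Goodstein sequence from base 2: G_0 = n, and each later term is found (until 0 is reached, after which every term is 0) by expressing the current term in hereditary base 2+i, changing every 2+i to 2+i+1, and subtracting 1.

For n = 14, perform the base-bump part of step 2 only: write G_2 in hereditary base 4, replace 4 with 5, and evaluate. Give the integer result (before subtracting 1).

18751

G_0 = 14. HB_2(14) = 2^(2 + 1) + 2^2 + 2. Bump = 111. G_1 = 110.
G_1 = 110. HB_3(110) = 3^(3 + 1) + 3^3 + 2. Bump = 1282. G_2 = 1281.
G_2 = 1281. HB_4(1281) = 4^(4 + 1) + 4^4 + 1. Bump = 18751. G_3 = 18750.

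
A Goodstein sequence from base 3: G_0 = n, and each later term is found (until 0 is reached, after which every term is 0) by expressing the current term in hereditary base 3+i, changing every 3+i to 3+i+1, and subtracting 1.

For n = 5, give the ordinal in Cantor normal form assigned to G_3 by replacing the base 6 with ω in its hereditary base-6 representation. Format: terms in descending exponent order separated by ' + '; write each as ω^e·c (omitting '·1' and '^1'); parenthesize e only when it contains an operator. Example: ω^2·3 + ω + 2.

i=0: 5 = 3 + 2 (b=3); 3→4: 4 + 2 = 6; 6−1 = 5
i=1: 5 = 4 + 1 (b=4); 4→5: 5 + 1 = 6; 6−1 = 5
i=2: 5 = 5 (b=5); 5→6: 6 = 6; 6−1 = 5
i=3: 5 = 5 (b=6); 6→7: 5 = 5; 5−1 = 4

5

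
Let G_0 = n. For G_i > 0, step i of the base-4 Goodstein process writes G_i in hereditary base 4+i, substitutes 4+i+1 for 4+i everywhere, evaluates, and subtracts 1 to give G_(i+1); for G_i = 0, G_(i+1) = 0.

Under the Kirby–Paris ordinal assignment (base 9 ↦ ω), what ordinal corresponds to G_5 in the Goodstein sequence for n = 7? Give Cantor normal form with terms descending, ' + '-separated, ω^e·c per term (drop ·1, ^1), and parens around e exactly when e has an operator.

base 4: 7 = 4 + 3; at 5: 5 + 3 = 8; next = 7
base 5: 7 = 5 + 2; at 6: 6 + 2 = 8; next = 7
base 6: 7 = 6 + 1; at 7: 7 + 1 = 8; next = 7
base 7: 7 = 7; at 8: 8 = 8; next = 7
base 8: 7 = 7; at 9: 7 = 7; next = 6
base 9: 6 = 6; at 10: 6 = 6; next = 5

6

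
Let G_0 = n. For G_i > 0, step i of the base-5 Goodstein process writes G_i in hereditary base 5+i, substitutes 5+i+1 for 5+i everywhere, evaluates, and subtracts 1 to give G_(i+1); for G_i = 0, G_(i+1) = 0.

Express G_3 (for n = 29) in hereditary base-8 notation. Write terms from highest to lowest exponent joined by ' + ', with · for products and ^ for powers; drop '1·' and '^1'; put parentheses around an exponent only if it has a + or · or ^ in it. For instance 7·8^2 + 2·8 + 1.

[0] 29 ≡ 5^2 + 4 (base 5). Lift 6: 40. −1: 39.
[1] 39 ≡ 6^2 + 3 (base 6). Lift 7: 52. −1: 51.
[2] 51 ≡ 7^2 + 2 (base 7). Lift 8: 66. −1: 65.

8^2 + 1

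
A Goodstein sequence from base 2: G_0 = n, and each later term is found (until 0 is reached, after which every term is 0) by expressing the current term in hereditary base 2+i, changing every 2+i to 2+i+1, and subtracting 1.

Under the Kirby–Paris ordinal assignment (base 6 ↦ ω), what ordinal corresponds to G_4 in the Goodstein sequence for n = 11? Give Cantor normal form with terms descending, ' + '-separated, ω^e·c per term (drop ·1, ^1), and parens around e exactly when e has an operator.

11 —HB2→ 2^(2 + 1) + 2 + 1 —bump→ 3^(3 + 1) + 3 + 1 = 85 —(−1)→ 84
84 —HB3→ 3^(3 + 1) + 3 —bump→ 4^(4 + 1) + 4 = 1028 —(−1)→ 1027
1027 —HB4→ 4^(4 + 1) + 3 —bump→ 5^(5 + 1) + 3 = 15628 —(−1)→ 15627
15627 —HB5→ 5^(5 + 1) + 2 —bump→ 6^(6 + 1) + 2 = 279938 —(−1)→ 279937
279937 —HB6→ 6^(6 + 1) + 1 —bump→ 7^(7 + 1) + 1 = 5764802 —(−1)→ 5764801

ω^(ω + 1) + 1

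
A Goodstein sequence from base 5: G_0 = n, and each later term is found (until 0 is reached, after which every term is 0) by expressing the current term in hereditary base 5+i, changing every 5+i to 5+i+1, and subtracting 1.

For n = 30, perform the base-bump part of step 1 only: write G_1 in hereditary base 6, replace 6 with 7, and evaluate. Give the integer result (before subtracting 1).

(0) 30|_5 = 5^2 + 5 ↦ 6^2 + 6|_6 = 42 ⇒ 41
(1) 41|_6 = 6^2 + 5 ↦ 7^2 + 5|_7 = 54 ⇒ 53

54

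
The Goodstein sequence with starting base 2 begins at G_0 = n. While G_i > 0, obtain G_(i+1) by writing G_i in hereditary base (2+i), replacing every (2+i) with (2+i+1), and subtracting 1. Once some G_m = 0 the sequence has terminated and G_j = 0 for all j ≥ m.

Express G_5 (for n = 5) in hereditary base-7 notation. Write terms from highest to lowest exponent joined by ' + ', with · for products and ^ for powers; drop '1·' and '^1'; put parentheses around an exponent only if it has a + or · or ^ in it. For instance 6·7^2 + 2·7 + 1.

3·7^3 + 3·7^2 + 3·7

[0] 5 ≡ 2^2 + 1 (base 2). Lift 3: 28. −1: 27.
[1] 27 ≡ 3^3 (base 3). Lift 4: 256. −1: 255.
[2] 255 ≡ 3·4^3 + 3·4^2 + 3·4 + 3 (base 4). Lift 5: 468. −1: 467.
[3] 467 ≡ 3·5^3 + 3·5^2 + 3·5 + 2 (base 5). Lift 6: 776. −1: 775.
[4] 775 ≡ 3·6^3 + 3·6^2 + 3·6 + 1 (base 6). Lift 7: 1198. −1: 1197.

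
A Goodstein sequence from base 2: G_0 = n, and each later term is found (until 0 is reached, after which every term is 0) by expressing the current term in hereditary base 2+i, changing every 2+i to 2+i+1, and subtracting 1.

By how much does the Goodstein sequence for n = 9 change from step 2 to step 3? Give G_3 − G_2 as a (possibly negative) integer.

8819

(0) 9|_2 = 2^(2 + 1) + 1 ↦ 3^(3 + 1) + 1|_3 = 82 ⇒ 81
(1) 81|_3 = 3^(3 + 1) ↦ 4^(4 + 1)|_4 = 1024 ⇒ 1023
(2) 1023|_4 = 3·4^4 + 3·4^3 + 3·4^2 + 3·4 + 3 ↦ 3·5^5 + 3·5^3 + 3·5^2 + 3·5 + 3|_5 = 9843 ⇒ 9842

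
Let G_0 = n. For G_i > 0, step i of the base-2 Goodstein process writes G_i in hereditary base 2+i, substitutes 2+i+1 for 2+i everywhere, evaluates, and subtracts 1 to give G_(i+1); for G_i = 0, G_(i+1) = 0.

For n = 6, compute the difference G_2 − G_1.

228

6 —HB2→ 2^2 + 2 —bump→ 3^3 + 3 = 30 —(−1)→ 29
29 —HB3→ 3^3 + 2 —bump→ 4^4 + 2 = 258 —(−1)→ 257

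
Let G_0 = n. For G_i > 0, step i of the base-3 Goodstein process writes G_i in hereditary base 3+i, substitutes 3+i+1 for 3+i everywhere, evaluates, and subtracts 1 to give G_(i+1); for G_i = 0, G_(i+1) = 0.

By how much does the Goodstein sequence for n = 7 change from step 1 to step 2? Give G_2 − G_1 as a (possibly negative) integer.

1

i=0: 7 = 2·3 + 1 (b=3); 3→4: 2·4 + 1 = 9; 9−1 = 8
i=1: 8 = 2·4 (b=4); 4→5: 2·5 = 10; 10−1 = 9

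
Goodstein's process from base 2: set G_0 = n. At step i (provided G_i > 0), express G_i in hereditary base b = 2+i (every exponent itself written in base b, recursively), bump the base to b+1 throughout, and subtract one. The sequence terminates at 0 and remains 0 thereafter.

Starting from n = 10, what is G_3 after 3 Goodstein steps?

i=0: 10 = 2^(2 + 1) + 2 (b=2); 2→3: 3^(3 + 1) + 3 = 84; 84−1 = 83
i=1: 83 = 3^(3 + 1) + 2 (b=3); 3→4: 4^(4 + 1) + 2 = 1026; 1026−1 = 1025
i=2: 1025 = 4^(4 + 1) + 1 (b=4); 4→5: 5^(5 + 1) + 1 = 15626; 15626−1 = 15625
i=3: 15625 = 5^(5 + 1) (b=5); 5→6: 6^(6 + 1) = 279936; 279936−1 = 279935

15625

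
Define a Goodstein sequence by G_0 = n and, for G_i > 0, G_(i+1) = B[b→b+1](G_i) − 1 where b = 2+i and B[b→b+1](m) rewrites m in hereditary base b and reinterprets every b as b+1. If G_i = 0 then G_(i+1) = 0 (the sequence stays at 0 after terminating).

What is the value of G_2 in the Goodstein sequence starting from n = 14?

[0] 14 ≡ 2^(2 + 1) + 2^2 + 2 (base 2). Lift 3: 111. −1: 110.
[1] 110 ≡ 3^(3 + 1) + 3^3 + 2 (base 3). Lift 4: 1282. −1: 1281.
[2] 1281 ≡ 4^(4 + 1) + 4^4 + 1 (base 4). Lift 5: 18751. −1: 18750.

1281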